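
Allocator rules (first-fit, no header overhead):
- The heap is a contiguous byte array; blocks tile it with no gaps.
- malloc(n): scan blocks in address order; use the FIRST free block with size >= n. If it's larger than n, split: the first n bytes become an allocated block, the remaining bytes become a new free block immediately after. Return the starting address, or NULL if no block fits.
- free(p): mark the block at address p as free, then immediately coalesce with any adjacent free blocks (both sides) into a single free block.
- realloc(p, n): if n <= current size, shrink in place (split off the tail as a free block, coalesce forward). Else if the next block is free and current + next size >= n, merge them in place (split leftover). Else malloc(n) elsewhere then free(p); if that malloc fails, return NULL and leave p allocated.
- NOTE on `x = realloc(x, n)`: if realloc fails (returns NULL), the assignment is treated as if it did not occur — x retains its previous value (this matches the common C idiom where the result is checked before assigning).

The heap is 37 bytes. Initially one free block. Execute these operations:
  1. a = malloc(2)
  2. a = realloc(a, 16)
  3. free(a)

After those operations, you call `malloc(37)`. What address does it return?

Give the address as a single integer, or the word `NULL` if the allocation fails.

Answer: 0

Derivation:
Op 1: a = malloc(2) -> a = 0; heap: [0-1 ALLOC][2-36 FREE]
Op 2: a = realloc(a, 16) -> a = 0; heap: [0-15 ALLOC][16-36 FREE]
Op 3: free(a) -> (freed a); heap: [0-36 FREE]
malloc(37): first-fit scan over [0-36 FREE] -> 0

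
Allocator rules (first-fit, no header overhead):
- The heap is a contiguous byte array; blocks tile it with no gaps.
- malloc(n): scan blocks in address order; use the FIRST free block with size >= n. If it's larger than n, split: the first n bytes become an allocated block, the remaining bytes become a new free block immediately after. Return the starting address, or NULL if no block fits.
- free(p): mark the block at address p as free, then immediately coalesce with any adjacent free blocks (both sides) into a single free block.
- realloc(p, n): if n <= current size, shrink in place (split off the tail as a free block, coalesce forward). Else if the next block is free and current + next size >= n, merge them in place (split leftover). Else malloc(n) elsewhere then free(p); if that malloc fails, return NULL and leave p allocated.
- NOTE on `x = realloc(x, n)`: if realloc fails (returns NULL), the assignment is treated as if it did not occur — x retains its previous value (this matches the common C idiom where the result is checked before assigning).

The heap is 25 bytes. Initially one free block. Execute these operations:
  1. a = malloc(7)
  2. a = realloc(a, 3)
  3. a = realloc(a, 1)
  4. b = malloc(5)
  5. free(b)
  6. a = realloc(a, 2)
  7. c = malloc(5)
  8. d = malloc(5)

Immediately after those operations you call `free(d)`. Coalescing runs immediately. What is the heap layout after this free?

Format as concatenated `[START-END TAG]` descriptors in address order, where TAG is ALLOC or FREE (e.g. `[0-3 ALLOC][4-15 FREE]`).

Op 1: a = malloc(7) -> a = 0; heap: [0-6 ALLOC][7-24 FREE]
Op 2: a = realloc(a, 3) -> a = 0; heap: [0-2 ALLOC][3-24 FREE]
Op 3: a = realloc(a, 1) -> a = 0; heap: [0-0 ALLOC][1-24 FREE]
Op 4: b = malloc(5) -> b = 1; heap: [0-0 ALLOC][1-5 ALLOC][6-24 FREE]
Op 5: free(b) -> (freed b); heap: [0-0 ALLOC][1-24 FREE]
Op 6: a = realloc(a, 2) -> a = 0; heap: [0-1 ALLOC][2-24 FREE]
Op 7: c = malloc(5) -> c = 2; heap: [0-1 ALLOC][2-6 ALLOC][7-24 FREE]
Op 8: d = malloc(5) -> d = 7; heap: [0-1 ALLOC][2-6 ALLOC][7-11 ALLOC][12-24 FREE]
free(d): d = 7 -> block [7-11 ALLOC]; mark free, coalesce with adjacent free neighbors -> [0-1 ALLOC][2-6 ALLOC][7-24 FREE]

Answer: [0-1 ALLOC][2-6 ALLOC][7-24 FREE]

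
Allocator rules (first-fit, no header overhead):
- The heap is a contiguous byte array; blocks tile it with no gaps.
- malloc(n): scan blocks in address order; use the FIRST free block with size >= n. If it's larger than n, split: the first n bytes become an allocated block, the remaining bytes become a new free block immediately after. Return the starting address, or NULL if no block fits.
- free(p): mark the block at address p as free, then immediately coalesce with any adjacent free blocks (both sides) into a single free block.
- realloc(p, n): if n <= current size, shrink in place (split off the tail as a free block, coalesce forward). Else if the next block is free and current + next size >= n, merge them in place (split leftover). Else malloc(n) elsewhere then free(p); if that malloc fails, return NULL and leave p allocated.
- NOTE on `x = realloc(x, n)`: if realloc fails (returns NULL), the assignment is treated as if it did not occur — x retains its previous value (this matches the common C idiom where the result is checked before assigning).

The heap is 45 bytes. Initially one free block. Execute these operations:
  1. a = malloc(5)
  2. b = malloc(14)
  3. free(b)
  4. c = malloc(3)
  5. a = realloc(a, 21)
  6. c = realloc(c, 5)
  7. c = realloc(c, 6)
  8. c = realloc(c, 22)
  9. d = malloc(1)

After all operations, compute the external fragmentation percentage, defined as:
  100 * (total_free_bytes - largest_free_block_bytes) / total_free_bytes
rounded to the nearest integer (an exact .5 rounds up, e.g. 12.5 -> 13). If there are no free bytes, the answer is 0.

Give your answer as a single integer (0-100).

Op 1: a = malloc(5) -> a = 0; heap: [0-4 ALLOC][5-44 FREE]
Op 2: b = malloc(14) -> b = 5; heap: [0-4 ALLOC][5-18 ALLOC][19-44 FREE]
Op 3: free(b) -> (freed b); heap: [0-4 ALLOC][5-44 FREE]
Op 4: c = malloc(3) -> c = 5; heap: [0-4 ALLOC][5-7 ALLOC][8-44 FREE]
Op 5: a = realloc(a, 21) -> a = 8; heap: [0-4 FREE][5-7 ALLOC][8-28 ALLOC][29-44 FREE]
Op 6: c = realloc(c, 5) -> c = 0; heap: [0-4 ALLOC][5-7 FREE][8-28 ALLOC][29-44 FREE]
Op 7: c = realloc(c, 6) -> c = 0; heap: [0-5 ALLOC][6-7 FREE][8-28 ALLOC][29-44 FREE]
Op 8: c = realloc(c, 22) -> NULL (c unchanged); heap: [0-5 ALLOC][6-7 FREE][8-28 ALLOC][29-44 FREE]
Op 9: d = malloc(1) -> d = 6; heap: [0-5 ALLOC][6-6 ALLOC][7-7 FREE][8-28 ALLOC][29-44 FREE]
Free blocks: [1 16] total_free=17 largest=16 -> 100*(17-16)/17 = 100/17 ≈ 5.882 -> rounds to 6

Answer: 6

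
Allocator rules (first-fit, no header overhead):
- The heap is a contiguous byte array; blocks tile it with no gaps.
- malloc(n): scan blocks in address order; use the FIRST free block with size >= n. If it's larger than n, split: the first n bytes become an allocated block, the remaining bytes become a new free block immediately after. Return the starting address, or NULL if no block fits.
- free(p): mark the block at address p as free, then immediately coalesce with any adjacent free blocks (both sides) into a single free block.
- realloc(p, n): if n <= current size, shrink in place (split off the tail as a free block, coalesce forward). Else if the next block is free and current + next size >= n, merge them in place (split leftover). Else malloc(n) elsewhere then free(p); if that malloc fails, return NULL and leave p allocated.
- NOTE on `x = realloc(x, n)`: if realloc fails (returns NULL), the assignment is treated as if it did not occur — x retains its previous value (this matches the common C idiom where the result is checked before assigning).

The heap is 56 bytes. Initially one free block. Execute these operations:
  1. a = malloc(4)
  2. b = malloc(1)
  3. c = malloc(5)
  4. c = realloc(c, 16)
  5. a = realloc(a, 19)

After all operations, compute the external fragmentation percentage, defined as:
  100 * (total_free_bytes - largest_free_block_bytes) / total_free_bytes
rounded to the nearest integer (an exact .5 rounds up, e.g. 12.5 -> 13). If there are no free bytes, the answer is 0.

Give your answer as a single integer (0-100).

Op 1: a = malloc(4) -> a = 0; heap: [0-3 ALLOC][4-55 FREE]
Op 2: b = malloc(1) -> b = 4; heap: [0-3 ALLOC][4-4 ALLOC][5-55 FREE]
Op 3: c = malloc(5) -> c = 5; heap: [0-3 ALLOC][4-4 ALLOC][5-9 ALLOC][10-55 FREE]
Op 4: c = realloc(c, 16) -> c = 5; heap: [0-3 ALLOC][4-4 ALLOC][5-20 ALLOC][21-55 FREE]
Op 5: a = realloc(a, 19) -> a = 21; heap: [0-3 FREE][4-4 ALLOC][5-20 ALLOC][21-39 ALLOC][40-55 FREE]
Free blocks: [4 16] total_free=20 largest=16 -> 100*(20-16)/20 = 400/20 = 20

Answer: 20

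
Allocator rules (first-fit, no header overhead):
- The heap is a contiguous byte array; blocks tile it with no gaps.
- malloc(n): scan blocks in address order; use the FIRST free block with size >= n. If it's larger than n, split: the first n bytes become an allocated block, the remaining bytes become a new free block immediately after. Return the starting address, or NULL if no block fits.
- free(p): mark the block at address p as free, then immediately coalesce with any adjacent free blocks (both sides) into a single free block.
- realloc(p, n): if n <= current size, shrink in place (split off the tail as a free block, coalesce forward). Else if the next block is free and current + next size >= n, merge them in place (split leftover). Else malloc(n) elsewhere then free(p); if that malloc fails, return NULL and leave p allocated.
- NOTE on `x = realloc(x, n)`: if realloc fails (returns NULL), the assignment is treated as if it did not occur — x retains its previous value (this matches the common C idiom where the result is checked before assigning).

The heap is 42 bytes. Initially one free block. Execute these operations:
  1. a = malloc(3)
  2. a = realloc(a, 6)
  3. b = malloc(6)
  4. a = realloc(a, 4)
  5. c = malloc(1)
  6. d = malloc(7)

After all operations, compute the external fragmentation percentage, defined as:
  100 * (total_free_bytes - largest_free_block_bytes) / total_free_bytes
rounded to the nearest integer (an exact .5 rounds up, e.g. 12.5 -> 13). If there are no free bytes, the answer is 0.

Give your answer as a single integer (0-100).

Answer: 4

Derivation:
Op 1: a = malloc(3) -> a = 0; heap: [0-2 ALLOC][3-41 FREE]
Op 2: a = realloc(a, 6) -> a = 0; heap: [0-5 ALLOC][6-41 FREE]
Op 3: b = malloc(6) -> b = 6; heap: [0-5 ALLOC][6-11 ALLOC][12-41 FREE]
Op 4: a = realloc(a, 4) -> a = 0; heap: [0-3 ALLOC][4-5 FREE][6-11 ALLOC][12-41 FREE]
Op 5: c = malloc(1) -> c = 4; heap: [0-3 ALLOC][4-4 ALLOC][5-5 FREE][6-11 ALLOC][12-41 FREE]
Op 6: d = malloc(7) -> d = 12; heap: [0-3 ALLOC][4-4 ALLOC][5-5 FREE][6-11 ALLOC][12-18 ALLOC][19-41 FREE]
Free blocks: [1 23] total_free=24 largest=23 -> 100*(24-23)/24 = 100/24 ≈ 4.167 -> rounds to 4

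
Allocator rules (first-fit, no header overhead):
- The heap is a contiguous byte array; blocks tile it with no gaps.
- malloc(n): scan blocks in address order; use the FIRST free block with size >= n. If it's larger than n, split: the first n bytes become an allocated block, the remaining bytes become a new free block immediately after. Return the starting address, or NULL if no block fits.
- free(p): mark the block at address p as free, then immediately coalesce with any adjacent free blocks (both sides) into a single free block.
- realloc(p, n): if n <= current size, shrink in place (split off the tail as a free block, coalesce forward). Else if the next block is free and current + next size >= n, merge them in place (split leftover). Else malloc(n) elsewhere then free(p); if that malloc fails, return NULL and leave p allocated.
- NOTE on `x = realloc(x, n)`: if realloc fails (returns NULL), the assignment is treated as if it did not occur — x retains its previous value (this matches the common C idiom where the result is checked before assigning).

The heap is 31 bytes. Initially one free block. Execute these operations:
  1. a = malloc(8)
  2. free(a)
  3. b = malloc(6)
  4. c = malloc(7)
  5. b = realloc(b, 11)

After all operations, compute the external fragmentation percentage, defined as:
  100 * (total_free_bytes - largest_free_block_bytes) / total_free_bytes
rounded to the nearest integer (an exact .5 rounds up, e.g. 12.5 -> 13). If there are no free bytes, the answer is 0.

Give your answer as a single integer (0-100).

Op 1: a = malloc(8) -> a = 0; heap: [0-7 ALLOC][8-30 FREE]
Op 2: free(a) -> (freed a); heap: [0-30 FREE]
Op 3: b = malloc(6) -> b = 0; heap: [0-5 ALLOC][6-30 FREE]
Op 4: c = malloc(7) -> c = 6; heap: [0-5 ALLOC][6-12 ALLOC][13-30 FREE]
Op 5: b = realloc(b, 11) -> b = 13; heap: [0-5 FREE][6-12 ALLOC][13-23 ALLOC][24-30 FREE]
Free blocks: [6 7] total_free=13 largest=7 -> 100*(13-7)/13 = 600/13 ≈ 46.154 -> rounds to 46

Answer: 46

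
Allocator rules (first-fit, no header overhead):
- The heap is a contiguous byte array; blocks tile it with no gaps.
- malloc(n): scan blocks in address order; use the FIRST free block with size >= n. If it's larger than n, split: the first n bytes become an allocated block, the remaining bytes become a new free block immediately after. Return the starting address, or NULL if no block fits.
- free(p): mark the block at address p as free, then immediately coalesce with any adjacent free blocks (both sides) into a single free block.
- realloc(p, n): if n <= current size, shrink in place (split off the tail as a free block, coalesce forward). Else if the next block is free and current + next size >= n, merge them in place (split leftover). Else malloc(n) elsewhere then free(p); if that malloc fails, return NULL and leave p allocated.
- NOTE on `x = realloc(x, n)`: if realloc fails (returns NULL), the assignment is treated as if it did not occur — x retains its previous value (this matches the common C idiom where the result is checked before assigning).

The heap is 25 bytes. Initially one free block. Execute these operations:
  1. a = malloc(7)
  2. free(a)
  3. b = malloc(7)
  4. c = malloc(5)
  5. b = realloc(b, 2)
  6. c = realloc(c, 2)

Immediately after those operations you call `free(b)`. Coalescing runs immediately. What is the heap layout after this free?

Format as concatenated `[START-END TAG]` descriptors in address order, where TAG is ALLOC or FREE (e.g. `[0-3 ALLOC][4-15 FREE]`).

Answer: [0-6 FREE][7-8 ALLOC][9-24 FREE]

Derivation:
Op 1: a = malloc(7) -> a = 0; heap: [0-6 ALLOC][7-24 FREE]
Op 2: free(a) -> (freed a); heap: [0-24 FREE]
Op 3: b = malloc(7) -> b = 0; heap: [0-6 ALLOC][7-24 FREE]
Op 4: c = malloc(5) -> c = 7; heap: [0-6 ALLOC][7-11 ALLOC][12-24 FREE]
Op 5: b = realloc(b, 2) -> b = 0; heap: [0-1 ALLOC][2-6 FREE][7-11 ALLOC][12-24 FREE]
Op 6: c = realloc(c, 2) -> c = 7; heap: [0-1 ALLOC][2-6 FREE][7-8 ALLOC][9-24 FREE]
free(b): b = 0 -> block [0-1 ALLOC]; mark free, coalesce with adjacent free neighbors -> [0-6 FREE][7-8 ALLOC][9-24 FREE]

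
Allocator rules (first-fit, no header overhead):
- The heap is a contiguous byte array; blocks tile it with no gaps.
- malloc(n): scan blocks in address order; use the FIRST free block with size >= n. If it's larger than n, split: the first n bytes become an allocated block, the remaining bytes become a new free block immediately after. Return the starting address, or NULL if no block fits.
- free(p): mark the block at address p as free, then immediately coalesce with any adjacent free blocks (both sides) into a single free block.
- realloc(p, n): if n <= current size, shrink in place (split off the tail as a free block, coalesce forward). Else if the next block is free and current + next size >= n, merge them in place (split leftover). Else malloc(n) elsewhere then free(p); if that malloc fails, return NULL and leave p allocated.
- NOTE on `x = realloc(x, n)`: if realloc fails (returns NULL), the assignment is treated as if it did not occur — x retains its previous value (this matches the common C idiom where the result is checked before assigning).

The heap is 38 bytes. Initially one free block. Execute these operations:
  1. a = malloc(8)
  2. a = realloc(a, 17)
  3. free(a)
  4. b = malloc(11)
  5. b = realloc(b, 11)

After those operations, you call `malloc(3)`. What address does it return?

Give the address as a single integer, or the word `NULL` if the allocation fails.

Op 1: a = malloc(8) -> a = 0; heap: [0-7 ALLOC][8-37 FREE]
Op 2: a = realloc(a, 17) -> a = 0; heap: [0-16 ALLOC][17-37 FREE]
Op 3: free(a) -> (freed a); heap: [0-37 FREE]
Op 4: b = malloc(11) -> b = 0; heap: [0-10 ALLOC][11-37 FREE]
Op 5: b = realloc(b, 11) -> b = 0; heap: [0-10 ALLOC][11-37 FREE]
malloc(3): first-fit scan over [0-10 ALLOC][11-37 FREE] -> 11

Answer: 11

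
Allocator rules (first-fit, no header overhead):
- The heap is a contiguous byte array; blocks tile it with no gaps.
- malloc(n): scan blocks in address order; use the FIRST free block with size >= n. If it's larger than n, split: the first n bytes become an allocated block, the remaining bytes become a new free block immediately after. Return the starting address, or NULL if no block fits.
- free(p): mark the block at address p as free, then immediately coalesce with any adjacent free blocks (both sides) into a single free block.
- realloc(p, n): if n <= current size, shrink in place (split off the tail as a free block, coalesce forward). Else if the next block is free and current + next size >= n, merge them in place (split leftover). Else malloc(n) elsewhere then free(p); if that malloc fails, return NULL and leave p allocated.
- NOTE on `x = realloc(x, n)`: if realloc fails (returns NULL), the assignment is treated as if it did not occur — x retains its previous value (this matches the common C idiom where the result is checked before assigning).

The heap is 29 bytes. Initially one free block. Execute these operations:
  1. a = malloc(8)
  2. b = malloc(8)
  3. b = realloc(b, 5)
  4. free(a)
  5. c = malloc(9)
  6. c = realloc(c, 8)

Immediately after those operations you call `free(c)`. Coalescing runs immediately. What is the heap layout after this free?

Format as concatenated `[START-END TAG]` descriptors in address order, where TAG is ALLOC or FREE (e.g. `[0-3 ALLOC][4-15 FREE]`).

Answer: [0-7 FREE][8-12 ALLOC][13-28 FREE]

Derivation:
Op 1: a = malloc(8) -> a = 0; heap: [0-7 ALLOC][8-28 FREE]
Op 2: b = malloc(8) -> b = 8; heap: [0-7 ALLOC][8-15 ALLOC][16-28 FREE]
Op 3: b = realloc(b, 5) -> b = 8; heap: [0-7 ALLOC][8-12 ALLOC][13-28 FREE]
Op 4: free(a) -> (freed a); heap: [0-7 FREE][8-12 ALLOC][13-28 FREE]
Op 5: c = malloc(9) -> c = 13; heap: [0-7 FREE][8-12 ALLOC][13-21 ALLOC][22-28 FREE]
Op 6: c = realloc(c, 8) -> c = 13; heap: [0-7 FREE][8-12 ALLOC][13-20 ALLOC][21-28 FREE]
free(c): c = 13 -> block [13-20 ALLOC]; mark free, coalesce with adjacent free neighbors -> [0-7 FREE][8-12 ALLOC][13-28 FREE]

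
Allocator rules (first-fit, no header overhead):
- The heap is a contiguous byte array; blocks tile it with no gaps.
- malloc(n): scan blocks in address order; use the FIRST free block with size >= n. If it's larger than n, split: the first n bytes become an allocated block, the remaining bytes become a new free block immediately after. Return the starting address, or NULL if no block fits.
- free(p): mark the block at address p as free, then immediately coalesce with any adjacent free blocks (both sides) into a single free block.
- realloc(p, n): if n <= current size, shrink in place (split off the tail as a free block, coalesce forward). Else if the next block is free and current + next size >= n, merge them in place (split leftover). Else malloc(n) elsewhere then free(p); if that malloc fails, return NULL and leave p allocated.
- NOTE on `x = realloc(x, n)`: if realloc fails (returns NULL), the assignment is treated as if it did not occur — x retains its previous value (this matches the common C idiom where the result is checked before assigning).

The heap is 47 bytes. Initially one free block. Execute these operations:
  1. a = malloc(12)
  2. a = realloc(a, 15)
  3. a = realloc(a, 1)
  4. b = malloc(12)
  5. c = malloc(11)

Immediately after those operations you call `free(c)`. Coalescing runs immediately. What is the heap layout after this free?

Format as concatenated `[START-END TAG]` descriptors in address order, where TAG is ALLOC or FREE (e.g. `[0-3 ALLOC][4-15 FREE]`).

Op 1: a = malloc(12) -> a = 0; heap: [0-11 ALLOC][12-46 FREE]
Op 2: a = realloc(a, 15) -> a = 0; heap: [0-14 ALLOC][15-46 FREE]
Op 3: a = realloc(a, 1) -> a = 0; heap: [0-0 ALLOC][1-46 FREE]
Op 4: b = malloc(12) -> b = 1; heap: [0-0 ALLOC][1-12 ALLOC][13-46 FREE]
Op 5: c = malloc(11) -> c = 13; heap: [0-0 ALLOC][1-12 ALLOC][13-23 ALLOC][24-46 FREE]
free(c): c = 13 -> block [13-23 ALLOC]; mark free, coalesce with adjacent free neighbors -> [0-0 ALLOC][1-12 ALLOC][13-46 FREE]

Answer: [0-0 ALLOC][1-12 ALLOC][13-46 FREE]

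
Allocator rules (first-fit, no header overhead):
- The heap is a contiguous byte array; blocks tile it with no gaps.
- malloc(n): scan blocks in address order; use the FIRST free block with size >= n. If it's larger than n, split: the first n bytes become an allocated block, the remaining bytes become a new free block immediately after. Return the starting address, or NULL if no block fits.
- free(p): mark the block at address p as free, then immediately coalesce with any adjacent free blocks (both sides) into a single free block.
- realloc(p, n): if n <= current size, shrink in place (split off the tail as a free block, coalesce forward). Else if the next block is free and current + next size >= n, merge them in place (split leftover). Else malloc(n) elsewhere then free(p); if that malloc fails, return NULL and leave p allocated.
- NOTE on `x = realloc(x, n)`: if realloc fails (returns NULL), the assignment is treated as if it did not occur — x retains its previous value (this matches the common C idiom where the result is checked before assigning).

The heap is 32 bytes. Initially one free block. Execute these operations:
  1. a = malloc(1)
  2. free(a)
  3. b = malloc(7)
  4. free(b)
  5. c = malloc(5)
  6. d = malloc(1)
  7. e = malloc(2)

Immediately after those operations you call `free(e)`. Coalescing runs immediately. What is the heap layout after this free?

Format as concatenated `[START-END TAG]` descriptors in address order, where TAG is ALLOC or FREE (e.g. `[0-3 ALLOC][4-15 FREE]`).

Answer: [0-4 ALLOC][5-5 ALLOC][6-31 FREE]

Derivation:
Op 1: a = malloc(1) -> a = 0; heap: [0-0 ALLOC][1-31 FREE]
Op 2: free(a) -> (freed a); heap: [0-31 FREE]
Op 3: b = malloc(7) -> b = 0; heap: [0-6 ALLOC][7-31 FREE]
Op 4: free(b) -> (freed b); heap: [0-31 FREE]
Op 5: c = malloc(5) -> c = 0; heap: [0-4 ALLOC][5-31 FREE]
Op 6: d = malloc(1) -> d = 5; heap: [0-4 ALLOC][5-5 ALLOC][6-31 FREE]
Op 7: e = malloc(2) -> e = 6; heap: [0-4 ALLOC][5-5 ALLOC][6-7 ALLOC][8-31 FREE]
free(e): e = 6 -> block [6-7 ALLOC]; mark free, coalesce with adjacent free neighbors -> [0-4 ALLOC][5-5 ALLOC][6-31 FREE]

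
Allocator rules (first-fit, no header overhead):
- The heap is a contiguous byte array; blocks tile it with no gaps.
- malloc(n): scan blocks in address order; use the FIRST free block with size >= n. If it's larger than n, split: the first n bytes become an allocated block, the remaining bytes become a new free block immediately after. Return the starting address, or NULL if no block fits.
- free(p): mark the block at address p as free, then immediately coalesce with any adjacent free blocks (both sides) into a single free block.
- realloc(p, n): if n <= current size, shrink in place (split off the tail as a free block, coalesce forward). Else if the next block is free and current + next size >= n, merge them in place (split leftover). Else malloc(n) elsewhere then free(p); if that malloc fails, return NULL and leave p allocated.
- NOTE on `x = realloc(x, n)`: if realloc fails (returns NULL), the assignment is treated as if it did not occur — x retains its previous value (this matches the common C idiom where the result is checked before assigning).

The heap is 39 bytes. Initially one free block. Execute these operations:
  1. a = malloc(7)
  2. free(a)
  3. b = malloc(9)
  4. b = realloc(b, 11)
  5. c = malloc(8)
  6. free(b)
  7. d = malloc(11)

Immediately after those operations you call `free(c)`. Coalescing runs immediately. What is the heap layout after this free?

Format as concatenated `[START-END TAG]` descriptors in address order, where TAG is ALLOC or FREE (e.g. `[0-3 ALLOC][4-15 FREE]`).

Answer: [0-10 ALLOC][11-38 FREE]

Derivation:
Op 1: a = malloc(7) -> a = 0; heap: [0-6 ALLOC][7-38 FREE]
Op 2: free(a) -> (freed a); heap: [0-38 FREE]
Op 3: b = malloc(9) -> b = 0; heap: [0-8 ALLOC][9-38 FREE]
Op 4: b = realloc(b, 11) -> b = 0; heap: [0-10 ALLOC][11-38 FREE]
Op 5: c = malloc(8) -> c = 11; heap: [0-10 ALLOC][11-18 ALLOC][19-38 FREE]
Op 6: free(b) -> (freed b); heap: [0-10 FREE][11-18 ALLOC][19-38 FREE]
Op 7: d = malloc(11) -> d = 0; heap: [0-10 ALLOC][11-18 ALLOC][19-38 FREE]
free(c): c = 11 -> block [11-18 ALLOC]; mark free, coalesce with adjacent free neighbors -> [0-10 ALLOC][11-38 FREE]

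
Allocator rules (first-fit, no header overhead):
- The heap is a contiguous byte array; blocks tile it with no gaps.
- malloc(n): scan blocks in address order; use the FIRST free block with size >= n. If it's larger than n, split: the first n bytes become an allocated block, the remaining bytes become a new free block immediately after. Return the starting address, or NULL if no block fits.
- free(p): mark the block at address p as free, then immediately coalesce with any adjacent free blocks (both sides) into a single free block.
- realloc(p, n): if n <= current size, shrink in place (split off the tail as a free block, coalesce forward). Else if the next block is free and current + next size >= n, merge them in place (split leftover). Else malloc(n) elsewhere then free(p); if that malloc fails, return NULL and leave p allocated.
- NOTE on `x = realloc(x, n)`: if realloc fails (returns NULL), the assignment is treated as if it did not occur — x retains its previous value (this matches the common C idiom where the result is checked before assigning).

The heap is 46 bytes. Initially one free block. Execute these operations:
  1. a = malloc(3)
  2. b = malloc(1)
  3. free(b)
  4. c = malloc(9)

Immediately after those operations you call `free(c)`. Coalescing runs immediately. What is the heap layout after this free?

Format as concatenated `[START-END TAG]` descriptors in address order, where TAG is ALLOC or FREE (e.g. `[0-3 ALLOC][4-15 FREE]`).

Op 1: a = malloc(3) -> a = 0; heap: [0-2 ALLOC][3-45 FREE]
Op 2: b = malloc(1) -> b = 3; heap: [0-2 ALLOC][3-3 ALLOC][4-45 FREE]
Op 3: free(b) -> (freed b); heap: [0-2 ALLOC][3-45 FREE]
Op 4: c = malloc(9) -> c = 3; heap: [0-2 ALLOC][3-11 ALLOC][12-45 FREE]
free(c): c = 3 -> block [3-11 ALLOC]; mark free, coalesce with adjacent free neighbors -> [0-2 ALLOC][3-45 FREE]

Answer: [0-2 ALLOC][3-45 FREE]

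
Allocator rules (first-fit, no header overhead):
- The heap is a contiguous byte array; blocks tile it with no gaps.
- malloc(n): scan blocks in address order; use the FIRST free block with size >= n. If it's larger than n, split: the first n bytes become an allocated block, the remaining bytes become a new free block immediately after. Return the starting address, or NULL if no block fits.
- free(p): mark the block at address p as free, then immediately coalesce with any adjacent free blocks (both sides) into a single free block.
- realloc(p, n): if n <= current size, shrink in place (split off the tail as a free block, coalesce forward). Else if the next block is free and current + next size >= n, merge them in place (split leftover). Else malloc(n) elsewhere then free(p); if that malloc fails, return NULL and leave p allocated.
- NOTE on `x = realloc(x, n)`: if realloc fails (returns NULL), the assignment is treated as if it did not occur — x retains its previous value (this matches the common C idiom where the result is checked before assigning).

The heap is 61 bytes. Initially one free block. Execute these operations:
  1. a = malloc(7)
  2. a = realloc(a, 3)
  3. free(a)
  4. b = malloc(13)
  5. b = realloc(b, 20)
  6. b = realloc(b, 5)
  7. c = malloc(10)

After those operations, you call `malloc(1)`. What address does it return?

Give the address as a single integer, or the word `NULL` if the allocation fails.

Op 1: a = malloc(7) -> a = 0; heap: [0-6 ALLOC][7-60 FREE]
Op 2: a = realloc(a, 3) -> a = 0; heap: [0-2 ALLOC][3-60 FREE]
Op 3: free(a) -> (freed a); heap: [0-60 FREE]
Op 4: b = malloc(13) -> b = 0; heap: [0-12 ALLOC][13-60 FREE]
Op 5: b = realloc(b, 20) -> b = 0; heap: [0-19 ALLOC][20-60 FREE]
Op 6: b = realloc(b, 5) -> b = 0; heap: [0-4 ALLOC][5-60 FREE]
Op 7: c = malloc(10) -> c = 5; heap: [0-4 ALLOC][5-14 ALLOC][15-60 FREE]
malloc(1): first-fit scan over [0-4 ALLOC][5-14 ALLOC][15-60 FREE] -> 15

Answer: 15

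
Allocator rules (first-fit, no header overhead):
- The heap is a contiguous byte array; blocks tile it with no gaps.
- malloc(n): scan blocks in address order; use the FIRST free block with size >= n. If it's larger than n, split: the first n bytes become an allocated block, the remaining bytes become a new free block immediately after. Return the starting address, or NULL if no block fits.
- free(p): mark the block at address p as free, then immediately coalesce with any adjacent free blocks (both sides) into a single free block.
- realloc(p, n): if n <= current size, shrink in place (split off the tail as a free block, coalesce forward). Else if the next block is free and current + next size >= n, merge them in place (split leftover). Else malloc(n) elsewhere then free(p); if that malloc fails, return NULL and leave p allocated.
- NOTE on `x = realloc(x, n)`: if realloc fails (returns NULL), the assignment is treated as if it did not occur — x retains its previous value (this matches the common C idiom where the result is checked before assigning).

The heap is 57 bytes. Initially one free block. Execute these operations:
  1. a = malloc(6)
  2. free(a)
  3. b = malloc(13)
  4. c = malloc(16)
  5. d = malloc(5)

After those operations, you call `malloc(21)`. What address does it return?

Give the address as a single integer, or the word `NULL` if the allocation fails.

Op 1: a = malloc(6) -> a = 0; heap: [0-5 ALLOC][6-56 FREE]
Op 2: free(a) -> (freed a); heap: [0-56 FREE]
Op 3: b = malloc(13) -> b = 0; heap: [0-12 ALLOC][13-56 FREE]
Op 4: c = malloc(16) -> c = 13; heap: [0-12 ALLOC][13-28 ALLOC][29-56 FREE]
Op 5: d = malloc(5) -> d = 29; heap: [0-12 ALLOC][13-28 ALLOC][29-33 ALLOC][34-56 FREE]
malloc(21): first-fit scan over [0-12 ALLOC][13-28 ALLOC][29-33 ALLOC][34-56 FREE] -> 34

Answer: 34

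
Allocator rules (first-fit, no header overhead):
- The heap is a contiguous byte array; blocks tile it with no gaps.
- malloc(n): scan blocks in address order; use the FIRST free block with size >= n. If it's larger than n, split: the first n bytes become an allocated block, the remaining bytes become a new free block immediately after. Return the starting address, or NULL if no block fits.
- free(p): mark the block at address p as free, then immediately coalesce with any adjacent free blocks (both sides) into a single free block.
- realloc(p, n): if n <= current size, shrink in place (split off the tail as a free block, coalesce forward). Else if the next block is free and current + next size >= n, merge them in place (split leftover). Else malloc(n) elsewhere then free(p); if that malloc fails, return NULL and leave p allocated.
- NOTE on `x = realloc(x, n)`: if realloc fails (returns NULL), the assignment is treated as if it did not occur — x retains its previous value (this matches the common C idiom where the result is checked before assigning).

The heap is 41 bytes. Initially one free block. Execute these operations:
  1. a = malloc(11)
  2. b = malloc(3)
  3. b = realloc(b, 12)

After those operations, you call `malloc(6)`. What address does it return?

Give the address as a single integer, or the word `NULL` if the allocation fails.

Answer: 23

Derivation:
Op 1: a = malloc(11) -> a = 0; heap: [0-10 ALLOC][11-40 FREE]
Op 2: b = malloc(3) -> b = 11; heap: [0-10 ALLOC][11-13 ALLOC][14-40 FREE]
Op 3: b = realloc(b, 12) -> b = 11; heap: [0-10 ALLOC][11-22 ALLOC][23-40 FREE]
malloc(6): first-fit scan over [0-10 ALLOC][11-22 ALLOC][23-40 FREE] -> 23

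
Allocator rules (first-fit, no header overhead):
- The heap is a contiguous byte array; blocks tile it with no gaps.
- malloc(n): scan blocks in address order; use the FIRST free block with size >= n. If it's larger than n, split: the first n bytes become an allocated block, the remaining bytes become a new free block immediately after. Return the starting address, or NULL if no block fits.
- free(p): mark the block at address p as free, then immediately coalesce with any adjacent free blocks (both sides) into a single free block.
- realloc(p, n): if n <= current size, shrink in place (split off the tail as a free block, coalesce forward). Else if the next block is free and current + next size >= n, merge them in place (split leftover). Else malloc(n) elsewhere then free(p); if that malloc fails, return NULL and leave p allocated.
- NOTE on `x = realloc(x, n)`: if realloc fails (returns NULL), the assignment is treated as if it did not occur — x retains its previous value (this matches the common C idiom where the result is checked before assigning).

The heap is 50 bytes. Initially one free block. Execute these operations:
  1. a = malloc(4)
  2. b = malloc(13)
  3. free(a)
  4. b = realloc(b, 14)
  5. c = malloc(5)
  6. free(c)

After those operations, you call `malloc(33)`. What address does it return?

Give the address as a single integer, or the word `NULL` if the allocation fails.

Answer: NULL

Derivation:
Op 1: a = malloc(4) -> a = 0; heap: [0-3 ALLOC][4-49 FREE]
Op 2: b = malloc(13) -> b = 4; heap: [0-3 ALLOC][4-16 ALLOC][17-49 FREE]
Op 3: free(a) -> (freed a); heap: [0-3 FREE][4-16 ALLOC][17-49 FREE]
Op 4: b = realloc(b, 14) -> b = 4; heap: [0-3 FREE][4-17 ALLOC][18-49 FREE]
Op 5: c = malloc(5) -> c = 18; heap: [0-3 FREE][4-17 ALLOC][18-22 ALLOC][23-49 FREE]
Op 6: free(c) -> (freed c); heap: [0-3 FREE][4-17 ALLOC][18-49 FREE]
malloc(33): first-fit scan over [0-3 FREE][4-17 ALLOC][18-49 FREE] -> NULL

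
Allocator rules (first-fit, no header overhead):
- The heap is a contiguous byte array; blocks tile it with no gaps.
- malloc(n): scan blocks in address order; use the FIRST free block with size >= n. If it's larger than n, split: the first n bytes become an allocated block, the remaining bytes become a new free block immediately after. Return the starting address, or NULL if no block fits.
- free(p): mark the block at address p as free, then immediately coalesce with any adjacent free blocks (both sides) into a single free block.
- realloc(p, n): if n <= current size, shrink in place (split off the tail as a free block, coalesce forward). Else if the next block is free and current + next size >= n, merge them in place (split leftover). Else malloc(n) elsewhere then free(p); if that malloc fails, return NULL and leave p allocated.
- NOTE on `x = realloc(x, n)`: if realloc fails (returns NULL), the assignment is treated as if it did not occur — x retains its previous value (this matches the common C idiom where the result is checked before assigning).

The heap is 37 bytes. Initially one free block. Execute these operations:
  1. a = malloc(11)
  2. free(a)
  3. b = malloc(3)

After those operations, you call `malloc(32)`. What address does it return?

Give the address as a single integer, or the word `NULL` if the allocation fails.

Answer: 3

Derivation:
Op 1: a = malloc(11) -> a = 0; heap: [0-10 ALLOC][11-36 FREE]
Op 2: free(a) -> (freed a); heap: [0-36 FREE]
Op 3: b = malloc(3) -> b = 0; heap: [0-2 ALLOC][3-36 FREE]
malloc(32): first-fit scan over [0-2 ALLOC][3-36 FREE] -> 3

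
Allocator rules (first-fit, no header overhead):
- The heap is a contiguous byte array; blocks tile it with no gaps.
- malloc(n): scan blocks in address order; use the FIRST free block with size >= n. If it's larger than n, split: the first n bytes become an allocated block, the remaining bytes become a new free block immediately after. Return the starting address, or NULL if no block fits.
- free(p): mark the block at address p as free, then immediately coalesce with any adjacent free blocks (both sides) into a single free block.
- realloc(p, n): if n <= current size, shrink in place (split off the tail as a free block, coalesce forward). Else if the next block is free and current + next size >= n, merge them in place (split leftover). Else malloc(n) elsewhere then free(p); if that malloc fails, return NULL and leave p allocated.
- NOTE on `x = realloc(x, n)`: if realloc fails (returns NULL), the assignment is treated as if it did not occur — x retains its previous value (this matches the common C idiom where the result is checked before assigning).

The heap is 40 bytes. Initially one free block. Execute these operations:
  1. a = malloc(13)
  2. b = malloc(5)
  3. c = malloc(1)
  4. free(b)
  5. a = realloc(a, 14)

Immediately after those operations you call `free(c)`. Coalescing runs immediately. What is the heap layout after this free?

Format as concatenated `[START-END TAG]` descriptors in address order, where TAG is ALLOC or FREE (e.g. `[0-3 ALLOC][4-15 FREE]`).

Answer: [0-13 ALLOC][14-39 FREE]

Derivation:
Op 1: a = malloc(13) -> a = 0; heap: [0-12 ALLOC][13-39 FREE]
Op 2: b = malloc(5) -> b = 13; heap: [0-12 ALLOC][13-17 ALLOC][18-39 FREE]
Op 3: c = malloc(1) -> c = 18; heap: [0-12 ALLOC][13-17 ALLOC][18-18 ALLOC][19-39 FREE]
Op 4: free(b) -> (freed b); heap: [0-12 ALLOC][13-17 FREE][18-18 ALLOC][19-39 FREE]
Op 5: a = realloc(a, 14) -> a = 0; heap: [0-13 ALLOC][14-17 FREE][18-18 ALLOC][19-39 FREE]
free(c): c = 18 -> block [18-18 ALLOC]; mark free, coalesce with adjacent free neighbors -> [0-13 ALLOC][14-39 FREE]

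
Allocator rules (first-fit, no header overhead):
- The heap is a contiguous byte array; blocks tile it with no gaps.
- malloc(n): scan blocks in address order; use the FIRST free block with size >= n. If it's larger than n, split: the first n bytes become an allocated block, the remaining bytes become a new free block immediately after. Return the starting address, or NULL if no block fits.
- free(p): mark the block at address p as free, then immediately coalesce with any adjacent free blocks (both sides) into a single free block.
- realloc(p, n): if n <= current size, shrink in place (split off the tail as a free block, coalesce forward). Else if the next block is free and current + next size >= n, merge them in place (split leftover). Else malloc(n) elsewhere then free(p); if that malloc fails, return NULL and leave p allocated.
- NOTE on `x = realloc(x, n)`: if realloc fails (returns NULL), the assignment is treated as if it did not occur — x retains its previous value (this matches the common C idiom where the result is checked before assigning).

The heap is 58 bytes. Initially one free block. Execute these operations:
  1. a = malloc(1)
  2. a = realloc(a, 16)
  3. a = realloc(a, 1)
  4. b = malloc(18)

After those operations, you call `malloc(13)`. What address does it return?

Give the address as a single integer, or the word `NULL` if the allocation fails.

Op 1: a = malloc(1) -> a = 0; heap: [0-0 ALLOC][1-57 FREE]
Op 2: a = realloc(a, 16) -> a = 0; heap: [0-15 ALLOC][16-57 FREE]
Op 3: a = realloc(a, 1) -> a = 0; heap: [0-0 ALLOC][1-57 FREE]
Op 4: b = malloc(18) -> b = 1; heap: [0-0 ALLOC][1-18 ALLOC][19-57 FREE]
malloc(13): first-fit scan over [0-0 ALLOC][1-18 ALLOC][19-57 FREE] -> 19

Answer: 19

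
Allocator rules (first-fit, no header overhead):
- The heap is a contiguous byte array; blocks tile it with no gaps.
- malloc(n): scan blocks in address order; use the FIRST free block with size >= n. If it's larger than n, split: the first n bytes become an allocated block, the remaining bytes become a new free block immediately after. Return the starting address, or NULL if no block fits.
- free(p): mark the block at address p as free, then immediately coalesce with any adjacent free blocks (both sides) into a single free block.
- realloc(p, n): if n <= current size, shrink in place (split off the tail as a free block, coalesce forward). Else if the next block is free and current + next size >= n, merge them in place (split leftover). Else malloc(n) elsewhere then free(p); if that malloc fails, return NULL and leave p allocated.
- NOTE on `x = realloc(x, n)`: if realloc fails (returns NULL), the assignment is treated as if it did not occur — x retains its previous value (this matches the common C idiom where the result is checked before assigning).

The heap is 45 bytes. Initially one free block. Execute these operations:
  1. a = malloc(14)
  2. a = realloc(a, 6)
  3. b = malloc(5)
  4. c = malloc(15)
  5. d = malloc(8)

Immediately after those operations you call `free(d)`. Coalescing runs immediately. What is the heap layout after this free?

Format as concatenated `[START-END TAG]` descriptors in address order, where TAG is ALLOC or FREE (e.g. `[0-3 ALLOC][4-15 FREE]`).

Answer: [0-5 ALLOC][6-10 ALLOC][11-25 ALLOC][26-44 FREE]

Derivation:
Op 1: a = malloc(14) -> a = 0; heap: [0-13 ALLOC][14-44 FREE]
Op 2: a = realloc(a, 6) -> a = 0; heap: [0-5 ALLOC][6-44 FREE]
Op 3: b = malloc(5) -> b = 6; heap: [0-5 ALLOC][6-10 ALLOC][11-44 FREE]
Op 4: c = malloc(15) -> c = 11; heap: [0-5 ALLOC][6-10 ALLOC][11-25 ALLOC][26-44 FREE]
Op 5: d = malloc(8) -> d = 26; heap: [0-5 ALLOC][6-10 ALLOC][11-25 ALLOC][26-33 ALLOC][34-44 FREE]
free(d): d = 26 -> block [26-33 ALLOC]; mark free, coalesce with adjacent free neighbors -> [0-5 ALLOC][6-10 ALLOC][11-25 ALLOC][26-44 FREE]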